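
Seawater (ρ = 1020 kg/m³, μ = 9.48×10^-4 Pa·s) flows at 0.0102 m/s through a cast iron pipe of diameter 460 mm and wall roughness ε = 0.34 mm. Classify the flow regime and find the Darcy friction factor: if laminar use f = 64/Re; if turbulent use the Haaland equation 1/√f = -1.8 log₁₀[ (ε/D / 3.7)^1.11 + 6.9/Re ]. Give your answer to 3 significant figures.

Re = ρVD/μ = 1020·0.0102·0.46/0.000948 = 5048.
Re > 4000 → turbulent. ε/D = 0.00034/0.46 = 0.000739; Haaland: 1/√f = -1.8 log₁₀[7.83e-05 + 0.00137] = 5.112, so f = 0.03826.

f ≈ 0.0383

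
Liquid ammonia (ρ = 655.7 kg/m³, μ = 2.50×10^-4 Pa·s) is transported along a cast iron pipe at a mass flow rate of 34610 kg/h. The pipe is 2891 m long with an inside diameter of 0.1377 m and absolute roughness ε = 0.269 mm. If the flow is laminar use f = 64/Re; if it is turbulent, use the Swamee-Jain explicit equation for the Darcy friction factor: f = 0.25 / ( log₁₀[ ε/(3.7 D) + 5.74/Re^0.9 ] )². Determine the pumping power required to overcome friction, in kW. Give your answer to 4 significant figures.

P ≈ 2.341 kW

ṁ = 34610 kg/h = 34610/3600 = 9.614 kg/s.
A = πD²/4 = π(0.1377)²/4 = 0.01489 m²; mean velocity V = ṁ/(ρA) = 9.614/(655.7 · 0.01489) = 0.9845 m/s.
Reynolds number Re = ρVD/μ = 655.7 · 0.9845 · 0.1377 / 0.00025 = 3.556e+05.
Re > 4000 → turbulent. Relative roughness ε/D = 0.000269/0.1377 = 0.00195. Swamee-Jain: f = 0.25/(log₁₀[0.00195/3.7 + 5.74/3.556e+05^0.9])² = 0.25/(log₁₀[0.000528 + 5.8e-05])² = 0.25/(-3.232)² = 0.02393.
Darcy-Weisbach: ΔP = f(L/D)(ρV²/2) = 0.02393·(2891/0.1377)·(655.7·0.9845²/2) = 0.02393·2.099e+04·317.8 = 1.597e+05 Pa.
Q = ṁ/ρ = 9.614/655.7 = 0.01466 m³/s.
Pumping power P = QΔP = 0.01466·1.597e+05 = 2341.1 W = 2.341 kW.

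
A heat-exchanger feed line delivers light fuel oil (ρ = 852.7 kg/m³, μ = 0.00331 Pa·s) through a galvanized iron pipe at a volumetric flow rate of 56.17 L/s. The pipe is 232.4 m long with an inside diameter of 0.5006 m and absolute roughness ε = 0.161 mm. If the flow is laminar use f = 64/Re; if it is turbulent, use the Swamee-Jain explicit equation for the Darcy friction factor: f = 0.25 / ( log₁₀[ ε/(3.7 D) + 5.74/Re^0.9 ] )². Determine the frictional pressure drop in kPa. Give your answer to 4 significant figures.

ΔP ≈ 0.3762 kPa

Q = 56.17 L/s = 56.17/1000 = 0.05617 m³/s.
Cross-sectional area A = πD²/4 = π(0.5006)²/4 = 0.1968 m²; mean velocity V = Q/A = 0.05617/0.1968 = 0.2854 m/s.
Reynolds number Re = ρVD/μ = 852.7 · 0.2854 · 0.5006 / 0.00331 = 3.68e+04.
Re > 4000 → turbulent. Relative roughness ε/D = 0.000161/0.5006 = 0.000322. Swamee-Jain: f = 0.25/(log₁₀[0.000322/3.7 + 5.74/3.68e+04^0.9])² = 0.25/(log₁₀[8.69e-05 + 0.000446])² = 0.25/(-3.273)² = 0.02334.
Darcy-Weisbach: ΔP = f(L/D)(ρV²/2) = 0.02334·(232.4/0.5006)·(852.7·0.2854²/2) = 0.02334·464.2·34.72 = 376.2 Pa.
ΔP = 376.2 Pa = 0.3762 kPa.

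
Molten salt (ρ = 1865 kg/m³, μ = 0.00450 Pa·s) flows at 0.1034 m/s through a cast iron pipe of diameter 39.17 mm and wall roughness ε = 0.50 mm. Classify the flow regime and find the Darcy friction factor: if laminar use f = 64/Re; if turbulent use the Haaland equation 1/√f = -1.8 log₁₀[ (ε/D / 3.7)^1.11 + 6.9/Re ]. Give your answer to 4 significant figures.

f ≈ 0.03813

Re = ρVD/μ = 1865·0.1034·0.03917/0.0045 = 1679.
Re < 2300 → laminar, so f = 64/Re = 0.03813 (roughness is irrelevant in laminar flow).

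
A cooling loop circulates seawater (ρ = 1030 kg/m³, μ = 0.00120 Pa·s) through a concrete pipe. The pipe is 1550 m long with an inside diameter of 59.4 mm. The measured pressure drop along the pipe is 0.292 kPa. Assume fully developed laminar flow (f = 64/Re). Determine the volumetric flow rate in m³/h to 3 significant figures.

Q ≈ 0.173 m³/h

For laminar flow, f = 64/Re with Re = ρVD/μ, so Darcy-Weisbach reduces to ΔP = 32μLV/D². Solving for V: V = ΔP·D²/(32μL) = 292·(0.0594)²/(32·0.0012·1550) = 0.01731 m/s.
Check: Re = ρVD/μ = 1030·0.01731·0.0594/0.0012 = 882.5 < 2300, so the laminar assumption holds.
Q = V·A = 0.01731·(π/4·0.0594²) = 4.797e-05 m³/s = 0.173 m³/h.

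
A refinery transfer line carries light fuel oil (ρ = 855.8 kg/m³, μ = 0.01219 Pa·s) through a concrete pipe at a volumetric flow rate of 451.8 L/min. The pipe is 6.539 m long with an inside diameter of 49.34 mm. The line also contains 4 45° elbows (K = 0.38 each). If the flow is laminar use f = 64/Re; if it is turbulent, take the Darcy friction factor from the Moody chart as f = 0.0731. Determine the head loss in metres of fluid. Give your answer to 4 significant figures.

h_f ≈ 8.860 m

Q = 451.8 L/min = 451.8/60000 = 0.00753 m³/s.
Cross-sectional area A = πD²/4 = π(0.04934)²/4 = 0.001912 m²; mean velocity V = Q/A = 0.00753/0.001912 = 3.938 m/s.
Reynolds number Re = ρVD/μ = 855.8 · 3.938 · 0.04934 / 0.0122 = 1.364e+04.
Re > 4000 → turbulent; use the Moody-chart value f = 0.0731.
Total minor-loss coefficient ΣK = 4·0.38 = 1.52.
ΔP = [f·L/D + ΣK]·(ρV²/2) = [0.0731·6.539/0.04934 + 1.52]·(855.8·3.938²/2) = [9.688 + 1.52]·6637 = 7.438e+04 Pa.
Head loss h_f = ΔP/(ρg) = 7.438e+04/(855.8·9.81) = 8.860 m.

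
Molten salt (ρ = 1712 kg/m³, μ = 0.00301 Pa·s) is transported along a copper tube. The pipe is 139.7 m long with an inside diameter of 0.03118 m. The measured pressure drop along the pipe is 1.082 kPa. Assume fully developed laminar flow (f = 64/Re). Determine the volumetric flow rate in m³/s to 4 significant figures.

Q ≈ 5.969×10^-5 m³/s

For laminar flow, f = 64/Re with Re = ρVD/μ, so Darcy-Weisbach reduces to ΔP = 32μLV/D². Solving for V: V = ΔP·D²/(32μL) = 1082·(0.03118)²/(32·0.00301·139.7) = 0.07817 m/s.
Check: Re = ρVD/μ = 1712·0.07817·0.03118/0.00301 = 1386 < 2300, so the laminar assumption holds.
Q = V·A = 0.07817·(π/4·0.03118²) = 5.969e-05 m³/s = 5.969×10^-5 m³/s.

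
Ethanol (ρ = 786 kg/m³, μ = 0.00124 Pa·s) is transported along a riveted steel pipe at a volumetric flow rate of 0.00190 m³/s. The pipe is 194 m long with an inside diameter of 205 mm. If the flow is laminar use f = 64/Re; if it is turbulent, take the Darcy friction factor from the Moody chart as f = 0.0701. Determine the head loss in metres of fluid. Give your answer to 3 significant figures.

Cross-sectional area A = πD²/4 = π(0.205)²/4 = 0.03301 m²; mean velocity V = Q/A = 0.0019/0.03301 = 0.05756 m/s.
Reynolds number Re = ρVD/μ = 786 · 0.05756 · 0.205 / 0.00124 = 7480.
Re > 4000 → turbulent; use the Moody-chart value f = 0.0701.
Darcy-Weisbach: ΔP = f(L/D)(ρV²/2) = 0.0701·(194/0.205)·(786·0.05756²/2) = 0.0701·946.3·1.302 = 86.39 Pa.
Head loss h_f = ΔP/(ρg) = 86.39/(786·9.81) = 0.0112 m.

h_f ≈ 0.0112 m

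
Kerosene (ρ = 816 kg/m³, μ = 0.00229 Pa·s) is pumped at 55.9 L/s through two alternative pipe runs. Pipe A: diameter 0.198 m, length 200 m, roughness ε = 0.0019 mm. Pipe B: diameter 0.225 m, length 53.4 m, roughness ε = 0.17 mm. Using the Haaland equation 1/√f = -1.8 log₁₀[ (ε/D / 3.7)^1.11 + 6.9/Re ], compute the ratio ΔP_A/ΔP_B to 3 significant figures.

ΔP_A/ΔP_B ≈ 5.79

Pipe A: V = Q/A = 0.0559/0.03079 = 1.815 m/s; Re = 1.281e+05; ε/D = 9.6e-06; Haaland → f = 0.01698; ΔP_A = f(L/D)(ρV²/2) = 2.306e+04 Pa.
Pipe B: V = Q/A = 0.0559/0.03976 = 1.406 m/s; Re = 1.127e+05; ε/D = 0.000756; Haaland → f = 0.02083; ΔP_B = f(L/D)(ρV²/2) = 3986 Pa.
ΔP_A/ΔP_B = 2.306e+04/3986 = 5.79.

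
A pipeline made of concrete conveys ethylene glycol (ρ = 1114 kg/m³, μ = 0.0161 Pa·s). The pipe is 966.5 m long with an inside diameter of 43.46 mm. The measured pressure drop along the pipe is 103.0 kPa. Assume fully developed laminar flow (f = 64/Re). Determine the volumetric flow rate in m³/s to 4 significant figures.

Q ≈ 5.796×10^-4 m³/s

For laminar flow, f = 64/Re with Re = ρVD/μ, so Darcy-Weisbach reduces to ΔP = 32μLV/D². Solving for V: V = ΔP·D²/(32μL) = 1.03e+05·(0.04346)²/(32·0.0161·966.5) = 0.3907 m/s.
Check: Re = ρVD/μ = 1114·0.3907·0.04346/0.0161 = 1175 < 2300, so the laminar assumption holds.
Q = V·A = 0.3907·(π/4·0.04346²) = 0.0005796 m³/s = 5.796×10^-4 m³/s.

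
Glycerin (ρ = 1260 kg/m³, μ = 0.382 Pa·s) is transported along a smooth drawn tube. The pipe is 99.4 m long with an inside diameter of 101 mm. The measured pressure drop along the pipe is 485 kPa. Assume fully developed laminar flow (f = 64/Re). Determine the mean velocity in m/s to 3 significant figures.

V ≈ 4.07 m/s

For laminar flow, f = 64/Re with Re = ρVD/μ, so Darcy-Weisbach reduces to ΔP = 32μLV/D². Solving for V: V = ΔP·D²/(32μL) = 4.85e+05·(0.101)²/(32·0.382·99.4) = 4.072 m/s.
Check: Re = ρVD/μ = 1260·4.072·0.101/0.382 = 1356 < 2300, so the laminar assumption holds.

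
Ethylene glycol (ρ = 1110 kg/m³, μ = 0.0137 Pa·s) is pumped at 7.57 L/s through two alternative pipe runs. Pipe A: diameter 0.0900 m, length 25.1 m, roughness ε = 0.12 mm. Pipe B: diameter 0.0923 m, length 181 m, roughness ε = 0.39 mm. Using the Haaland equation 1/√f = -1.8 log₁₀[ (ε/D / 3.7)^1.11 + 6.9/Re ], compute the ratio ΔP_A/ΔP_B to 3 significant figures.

ΔP_A/ΔP_B ≈ 0.141

Pipe A: V = Q/A = 0.00757/0.006362 = 1.19 m/s; Re = 8677; ε/D = 0.00133; Haaland → f = 0.03375; ΔP_A = f(L/D)(ρV²/2) = 7396 Pa.
Pipe B: V = Q/A = 0.00757/0.006691 = 1.131 m/s; Re = 8461; ε/D = 0.00423; Haaland → f = 0.03754; ΔP_B = f(L/D)(ρV²/2) = 5.23e+04 Pa.
ΔP_A/ΔP_B = 7396/5.23e+04 = 0.141.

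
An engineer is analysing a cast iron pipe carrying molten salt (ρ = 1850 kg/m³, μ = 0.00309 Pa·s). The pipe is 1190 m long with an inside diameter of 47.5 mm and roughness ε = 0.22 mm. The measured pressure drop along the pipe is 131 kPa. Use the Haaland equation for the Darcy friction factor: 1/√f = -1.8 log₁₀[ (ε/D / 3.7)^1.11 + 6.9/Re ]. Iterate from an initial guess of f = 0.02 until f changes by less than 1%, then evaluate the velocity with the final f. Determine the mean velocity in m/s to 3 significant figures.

V ≈ 0.395 m/s

Rearranging Darcy-Weisbach: V = √(2·ΔP·D/(f·L·ρ)). With ε/D = 0.00022/0.0475 = 0.00463, iterate starting from f = 0.02:
  f = 0.02 → V = √(2·1.31e+05·0.0475/(0.02·1190·1850)) = 0.5316 m/s; Re = ρVD/μ = 1.512e+04; f → 0.03485
  f = 0.03485 → V = 0.4028 m/s; Re = 1.145e+04; f → 0.0362
  f = 0.0362 → V = 0.3952 m/s; Re = 1.124e+04; f → 0.0363
Converged (Δf/f < 1%). With the final f = 0.0363: V = √(2·1.31e+05·0.0475/(0.0363·1190·1850)) = 0.3946 m/s.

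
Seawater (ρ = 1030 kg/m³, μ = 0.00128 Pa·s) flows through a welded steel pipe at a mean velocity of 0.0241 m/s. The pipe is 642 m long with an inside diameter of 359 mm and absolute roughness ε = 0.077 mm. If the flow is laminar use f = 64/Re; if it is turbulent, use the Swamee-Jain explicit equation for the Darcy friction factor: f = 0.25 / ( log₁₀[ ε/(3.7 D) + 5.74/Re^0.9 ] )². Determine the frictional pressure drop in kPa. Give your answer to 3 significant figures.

ΔP ≈ 0.0185 kPa

Reynolds number Re = ρVD/μ = 1030 · 0.0241 · 0.359 / 0.00128 = 6962.
Re > 4000 → turbulent. Relative roughness ε/D = 7.7e-05/0.359 = 0.000214. Swamee-Jain: f = 0.25/(log₁₀[0.000214/3.7 + 5.74/6962^0.9])² = 0.25/(log₁₀[5.8e-05 + 0.002])² = 0.25/(-2.687)² = 0.03462.
Darcy-Weisbach: ΔP = f(L/D)(ρV²/2) = 0.03462·(642/0.359)·(1030·0.0241²/2) = 0.03462·1788·0.2991 = 18.52 Pa.
ΔP = 18.52 Pa = 0.0185 kPa.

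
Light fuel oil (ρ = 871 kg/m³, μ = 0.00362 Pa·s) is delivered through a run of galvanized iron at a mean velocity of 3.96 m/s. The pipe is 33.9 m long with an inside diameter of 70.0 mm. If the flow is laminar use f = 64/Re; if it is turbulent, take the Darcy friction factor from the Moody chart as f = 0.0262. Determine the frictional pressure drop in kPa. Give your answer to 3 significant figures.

Reynolds number Re = ρVD/μ = 871 · 3.96 · 0.07 / 0.00362 = 6.67e+04.
Re > 4000 → turbulent; use the Moody-chart value f = 0.0262.
Darcy-Weisbach: ΔP = f(L/D)(ρV²/2) = 0.0262·(33.9/0.07)·(871·3.96²/2) = 0.0262·484.3·6829 = 8.665e+04 Pa.
ΔP = 8.665e+04 Pa = 86.7 kPa.

ΔP ≈ 86.7 kPa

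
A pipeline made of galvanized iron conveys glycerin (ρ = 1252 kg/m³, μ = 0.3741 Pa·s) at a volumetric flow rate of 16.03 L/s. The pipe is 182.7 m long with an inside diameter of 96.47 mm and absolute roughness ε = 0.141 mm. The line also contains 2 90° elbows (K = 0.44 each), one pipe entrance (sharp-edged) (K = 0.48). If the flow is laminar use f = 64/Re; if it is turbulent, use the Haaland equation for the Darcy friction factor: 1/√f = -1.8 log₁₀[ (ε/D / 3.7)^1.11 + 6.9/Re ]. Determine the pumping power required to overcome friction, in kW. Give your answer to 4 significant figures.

Q = 16.03 L/s = 16.03/1000 = 0.01603 m³/s.
Cross-sectional area A = πD²/4 = π(0.09647)²/4 = 0.007309 m²; mean velocity V = Q/A = 0.01603/0.007309 = 2.193 m/s.
Reynolds number Re = ρVD/μ = 1252 · 2.193 · 0.09647 / 0.374 = 708.1.
Re < 2300 → laminar flow, so f = 64/Re = 64/708.1 = 0.09039 (the turbulent correlation is not needed).
Total minor-loss coefficient ΣK = 2·0.44 + 1·0.48 = 1.36.
ΔP = [f·L/D + ΣK]·(ρV²/2) = [0.09039·182.7/0.09647 + 1.36]·(1252·2.193²/2) = [171.2 + 1.36]·3011 = 5.195e+05 Pa.
Pumping power P = QΔP = 0.01603·5.195e+05 = 8327.6 W = 8.328 kW.

P ≈ 8.328 kW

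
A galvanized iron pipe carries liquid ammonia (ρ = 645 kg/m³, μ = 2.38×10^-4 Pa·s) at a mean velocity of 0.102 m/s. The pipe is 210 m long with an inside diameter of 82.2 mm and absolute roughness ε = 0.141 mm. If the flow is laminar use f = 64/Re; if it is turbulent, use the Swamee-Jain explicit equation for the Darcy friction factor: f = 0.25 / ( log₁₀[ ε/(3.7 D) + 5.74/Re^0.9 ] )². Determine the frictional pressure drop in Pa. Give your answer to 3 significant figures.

ΔP ≈ 248 Pa

Reynolds number Re = ρVD/μ = 645 · 0.102 · 0.0822 / 0.000238 = 2.272e+04.
Re > 4000 → turbulent. Relative roughness ε/D = 0.000141/0.0822 = 0.00172. Swamee-Jain: f = 0.25/(log₁₀[0.00172/3.7 + 5.74/2.272e+04^0.9])² = 0.25/(log₁₀[0.000464 + 0.000689])² = 0.25/(-2.938)² = 0.02895.
Darcy-Weisbach: ΔP = f(L/D)(ρV²/2) = 0.02895·(210/0.0822)·(645·0.102²/2) = 0.02895·2555·3.355 = 248.2 Pa.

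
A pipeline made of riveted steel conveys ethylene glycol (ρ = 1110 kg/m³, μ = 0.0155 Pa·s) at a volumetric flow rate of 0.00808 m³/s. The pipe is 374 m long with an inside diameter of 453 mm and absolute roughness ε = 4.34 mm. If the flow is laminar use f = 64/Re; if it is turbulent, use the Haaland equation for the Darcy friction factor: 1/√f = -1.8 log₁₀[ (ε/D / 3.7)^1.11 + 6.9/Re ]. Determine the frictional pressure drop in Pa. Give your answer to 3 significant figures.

ΔP ≈ 45.3 Pa

Cross-sectional area A = πD²/4 = π(0.453)²/4 = 0.1612 m²; mean velocity V = Q/A = 0.00808/0.1612 = 0.05013 m/s.
Reynolds number Re = ρVD/μ = 1110 · 0.05013 · 0.453 / 0.0155 = 1626.
Re < 2300 → laminar flow, so f = 64/Re = 64/1626 = 0.03935 (the turbulent correlation is not needed).
Darcy-Weisbach: ΔP = f(L/D)(ρV²/2) = 0.03935·(374/0.453)·(1110·0.05013²/2) = 0.03935·825.6·1.395 = 45.32 Pa.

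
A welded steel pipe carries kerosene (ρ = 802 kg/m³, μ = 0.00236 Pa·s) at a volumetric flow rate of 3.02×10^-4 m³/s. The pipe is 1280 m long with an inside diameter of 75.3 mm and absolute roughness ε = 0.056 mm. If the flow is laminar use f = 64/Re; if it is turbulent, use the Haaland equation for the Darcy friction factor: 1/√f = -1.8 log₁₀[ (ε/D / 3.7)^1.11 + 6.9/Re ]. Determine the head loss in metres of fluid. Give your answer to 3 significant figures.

Cross-sectional area A = πD²/4 = π(0.0753)²/4 = 0.004453 m²; mean velocity V = Q/A = 0.000302/0.004453 = 0.06782 m/s.
Reynolds number Re = ρVD/μ = 802 · 0.06782 · 0.0753 / 0.00236 = 1735.
Re < 2300 → laminar flow, so f = 64/Re = 64/1735 = 0.03688 (the turbulent correlation is not needed).
Darcy-Weisbach: ΔP = f(L/D)(ρV²/2) = 0.03688·(1280/0.0753)·(802·0.06782²/2) = 0.03688·1.7e+04·1.844 = 1156 Pa.
Head loss h_f = ΔP/(ρg) = 1156/(802·9.81) = 0.147 m.

h_f ≈ 0.147 m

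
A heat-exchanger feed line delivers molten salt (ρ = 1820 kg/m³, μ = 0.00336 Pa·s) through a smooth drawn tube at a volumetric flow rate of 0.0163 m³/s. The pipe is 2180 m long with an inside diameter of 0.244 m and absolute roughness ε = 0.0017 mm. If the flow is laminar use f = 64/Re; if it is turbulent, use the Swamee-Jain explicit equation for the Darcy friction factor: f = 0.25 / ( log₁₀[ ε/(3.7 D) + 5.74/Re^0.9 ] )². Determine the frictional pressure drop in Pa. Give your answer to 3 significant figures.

Cross-sectional area A = πD²/4 = π(0.244)²/4 = 0.04676 m²; mean velocity V = Q/A = 0.0163/0.04676 = 0.3486 m/s.
Reynolds number Re = ρVD/μ = 1820 · 0.3486 · 0.244 / 0.00336 = 4.607e+04.
Re > 4000 → turbulent. Relative roughness ε/D = 1.7e-06/0.244 = 6.97e-06. Swamee-Jain: f = 0.25/(log₁₀[6.97e-06/3.7 + 5.74/4.607e+04^0.9])² = 0.25/(log₁₀[1.88e-06 + 0.000365])² = 0.25/(-3.436)² = 0.02118.
Darcy-Weisbach: ΔP = f(L/D)(ρV²/2) = 0.02118·(2180/0.244)·(1820·0.3486²/2) = 0.02118·8934·110.6 = 2.092e+04 Pa.

ΔP ≈ 20900 Pa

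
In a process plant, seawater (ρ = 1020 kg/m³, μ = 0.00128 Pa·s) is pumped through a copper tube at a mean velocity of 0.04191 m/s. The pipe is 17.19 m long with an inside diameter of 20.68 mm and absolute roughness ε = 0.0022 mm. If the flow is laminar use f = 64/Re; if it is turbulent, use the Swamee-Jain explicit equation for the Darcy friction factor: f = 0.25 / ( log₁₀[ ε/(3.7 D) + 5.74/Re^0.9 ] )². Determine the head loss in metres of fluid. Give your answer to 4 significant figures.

Reynolds number Re = ρVD/μ = 1020 · 0.04191 · 0.02068 / 0.00128 = 690.7.
Re < 2300 → laminar flow, so f = 64/Re = 64/690.7 = 0.09267 (the turbulent correlation is not needed).
Darcy-Weisbach: ΔP = f(L/D)(ρV²/2) = 0.09267·(17.19/0.02068)·(1020·0.04191²/2) = 0.09267·831.2·0.8958 = 69 Pa.
Head loss h_f = ΔP/(ρg) = 69/(1020·9.81) = 0.006896 m.

h_f ≈ 0.006896 m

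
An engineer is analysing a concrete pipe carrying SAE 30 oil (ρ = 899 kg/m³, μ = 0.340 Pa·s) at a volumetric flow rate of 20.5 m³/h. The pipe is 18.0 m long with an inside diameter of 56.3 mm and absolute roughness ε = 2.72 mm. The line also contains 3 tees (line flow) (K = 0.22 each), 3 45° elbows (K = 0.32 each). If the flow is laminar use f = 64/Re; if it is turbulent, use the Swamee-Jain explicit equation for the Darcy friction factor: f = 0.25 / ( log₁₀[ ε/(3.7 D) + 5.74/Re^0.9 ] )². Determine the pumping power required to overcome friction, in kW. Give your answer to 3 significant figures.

Q = 20.5 m³/h = 20.5/3600 = 0.005694 m³/s.
Cross-sectional area A = πD²/4 = π(0.0563)²/4 = 0.002489 m²; mean velocity V = Q/A = 0.005694/0.002489 = 2.287 m/s.
Reynolds number Re = ρVD/μ = 899 · 2.287 · 0.0563 / 0.34 = 340.5.
Re < 2300 → laminar flow, so f = 64/Re = 64/340.5 = 0.188 (the turbulent correlation is not needed).
Total minor-loss coefficient ΣK = 3·0.22 + 3·0.32 = 1.62.
ΔP = [f·L/D + ΣK]·(ρV²/2) = [0.188·18/0.0563 + 1.62]·(899·2.287²/2) = [60.09 + 1.62]·2352 = 1.451e+05 Pa.
Pumping power P = QΔP = 0.005694·1.451e+05 = 826.5 W = 0.826 kW.

P ≈ 0.826 kW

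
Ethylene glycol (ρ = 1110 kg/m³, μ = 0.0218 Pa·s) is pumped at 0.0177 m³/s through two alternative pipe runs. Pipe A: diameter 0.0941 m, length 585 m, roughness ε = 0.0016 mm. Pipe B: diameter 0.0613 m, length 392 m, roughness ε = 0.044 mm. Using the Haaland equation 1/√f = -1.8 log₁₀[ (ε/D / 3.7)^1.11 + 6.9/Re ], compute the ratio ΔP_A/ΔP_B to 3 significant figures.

ΔP_A/ΔP_B ≈ 0.187

Pipe A: V = Q/A = 0.0177/0.006955 = 2.545 m/s; Re = 1.219e+04; ε/D = 1.7e-05; Haaland → f = 0.02929; ΔP_A = f(L/D)(ρV²/2) = 6.545e+05 Pa.
Pipe B: V = Q/A = 0.0177/0.002951 = 5.997 m/s; Re = 1.872e+04; ε/D = 0.000718; Haaland → f = 0.02746; ΔP_B = f(L/D)(ρV²/2) = 3.506e+06 Pa.
ΔP_A/ΔP_B = 6.545e+05/3.506e+06 = 0.187.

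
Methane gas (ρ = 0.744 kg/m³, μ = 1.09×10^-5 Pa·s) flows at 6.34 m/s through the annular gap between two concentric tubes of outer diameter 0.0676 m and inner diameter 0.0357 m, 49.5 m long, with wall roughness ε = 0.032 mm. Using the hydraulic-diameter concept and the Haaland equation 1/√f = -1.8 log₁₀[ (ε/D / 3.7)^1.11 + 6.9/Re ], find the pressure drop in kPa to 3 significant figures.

ΔP ≈ 0.693 kPa

Hydraulic diameter D_h = 4A/P = D_o - D_i = 0.0676 - 0.0357 = 0.0319 m.
Re = ρVD_h/μ = 0.744·6.34·0.0319/1.09e-05 = 1.38e+04.
ε/D_h = 3.2e-05/0.0319 = 0.001; Haaland gives 1/√f = -1.8 log₁₀[0.00011+0.0005] = 5.787, so f = 0.02986.
ΔP = f(L/D_h)(ρV²/2) = 0.02986·49.5/0.0319·14.95 = 692.9 Pa.
ΔP = 0.693 kPa.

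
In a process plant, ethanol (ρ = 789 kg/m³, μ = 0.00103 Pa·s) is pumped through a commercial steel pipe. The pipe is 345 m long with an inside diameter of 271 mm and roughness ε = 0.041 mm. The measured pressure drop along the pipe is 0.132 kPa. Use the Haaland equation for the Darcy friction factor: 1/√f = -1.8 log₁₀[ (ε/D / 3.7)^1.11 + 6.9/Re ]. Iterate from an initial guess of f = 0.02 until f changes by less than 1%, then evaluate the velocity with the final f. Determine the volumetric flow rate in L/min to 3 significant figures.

Q ≈ 350 L/min

Rearranging Darcy-Weisbach: V = √(2·ΔP·D/(f·L·ρ)). With ε/D = 4.1e-05/0.271 = 0.000151, iterate starting from f = 0.02:
  f = 0.02 → V = √(2·132·0.271/(0.02·345·789)) = 0.1146 m/s; Re = ρVD/μ = 2.38e+04; f → 0.02494
  f = 0.02494 → V = 0.1027 m/s; Re = 2.131e+04; f → 0.0256
  f = 0.0256 → V = 0.1013 m/s; Re = 2.103e+04; f → 0.02568
Converged (Δf/f < 1%). With the final f = 0.02568: V = √(2·132·0.271/(0.02568·345·789)) = 0.1012 m/s.
Q = V·A = 0.1012·(π/4·0.271²) = 0.005835 m³/s = 350 L/min.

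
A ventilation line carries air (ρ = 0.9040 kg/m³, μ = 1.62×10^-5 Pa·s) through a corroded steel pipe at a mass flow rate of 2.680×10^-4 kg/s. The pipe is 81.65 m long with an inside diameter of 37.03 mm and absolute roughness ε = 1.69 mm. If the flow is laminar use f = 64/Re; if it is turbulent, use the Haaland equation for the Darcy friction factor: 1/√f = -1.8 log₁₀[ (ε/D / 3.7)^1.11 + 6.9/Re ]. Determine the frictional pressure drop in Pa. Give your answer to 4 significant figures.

A = πD²/4 = π(0.03703)²/4 = 0.001077 m²; mean velocity V = ṁ/(ρA) = 0.000268/(0.904 · 0.001077) = 0.2753 m/s.
Reynolds number Re = ρVD/μ = 0.904 · 0.2753 · 0.03703 / 1.62e-05 = 568.8.
Re < 2300 → laminar flow, so f = 64/Re = 64/568.8 = 0.1125 (the turbulent correlation is not needed).
Darcy-Weisbach: ΔP = f(L/D)(ρV²/2) = 0.1125·(81.65/0.03703)·(0.904·0.2753²/2) = 0.1125·2205·0.03425 = 8.497 Pa.

ΔP ≈ 8.497 Pa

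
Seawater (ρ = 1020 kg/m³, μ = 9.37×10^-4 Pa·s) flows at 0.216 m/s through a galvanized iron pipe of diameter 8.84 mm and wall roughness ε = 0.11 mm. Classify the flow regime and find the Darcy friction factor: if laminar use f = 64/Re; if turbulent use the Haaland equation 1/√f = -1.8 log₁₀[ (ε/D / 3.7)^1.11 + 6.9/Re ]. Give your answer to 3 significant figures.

Re = ρVD/μ = 1020·0.216·0.00884/0.000937 = 2079.
Re < 2300 → laminar, so f = 64/Re = 0.03079 (roughness is irrelevant in laminar flow).

f ≈ 0.0308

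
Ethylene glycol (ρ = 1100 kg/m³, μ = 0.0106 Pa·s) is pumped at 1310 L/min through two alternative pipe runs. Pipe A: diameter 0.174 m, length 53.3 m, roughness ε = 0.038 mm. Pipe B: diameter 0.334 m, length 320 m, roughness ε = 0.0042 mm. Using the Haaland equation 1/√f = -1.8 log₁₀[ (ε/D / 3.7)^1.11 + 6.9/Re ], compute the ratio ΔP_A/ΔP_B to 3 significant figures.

ΔP_A/ΔP_B ≈ 3.69

Pipe A: V = Q/A = 0.02183/0.02378 = 0.9182 m/s; Re = 1.658e+04; ε/D = 0.000218; Haaland → f = 0.02734; ΔP_A = f(L/D)(ρV²/2) = 3883 Pa.
Pipe B: V = Q/A = 0.02183/0.08762 = 0.2492 m/s; Re = 8637; ε/D = 1.26e-05; Haaland → f = 0.03218; ΔP_B = f(L/D)(ρV²/2) = 1053 Pa.
ΔP_A/ΔP_B = 3883/1053 = 3.69.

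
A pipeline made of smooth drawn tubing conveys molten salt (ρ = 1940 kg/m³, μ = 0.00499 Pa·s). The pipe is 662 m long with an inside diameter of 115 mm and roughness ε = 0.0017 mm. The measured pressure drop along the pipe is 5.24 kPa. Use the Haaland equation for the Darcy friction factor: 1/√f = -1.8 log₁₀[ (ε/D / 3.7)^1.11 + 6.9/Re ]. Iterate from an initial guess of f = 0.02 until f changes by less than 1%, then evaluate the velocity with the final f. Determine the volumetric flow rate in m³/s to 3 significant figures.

Q ≈ 0.00174 m³/s

Rearranging Darcy-Weisbach: V = √(2·ΔP·D/(f·L·ρ)). With ε/D = 1.7e-06/0.115 = 1.48e-05, iterate starting from f = 0.02:
  f = 0.02 → V = √(2·5240·0.115/(0.02·662·1940)) = 0.2166 m/s; Re = ρVD/μ = 9685; f → 0.03117
  f = 0.03117 → V = 0.1735 m/s; Re = 7757; f → 0.03317
  f = 0.03317 → V = 0.1682 m/s; Re = 7520; f → 0.03347
Converged (Δf/f < 1%). With the final f = 0.03347: V = √(2·5240·0.115/(0.03347·662·1940)) = 0.1675 m/s.
Q = V·A = 0.1675·(π/4·0.115²) = 0.001739 m³/s = 0.00174 m³/s.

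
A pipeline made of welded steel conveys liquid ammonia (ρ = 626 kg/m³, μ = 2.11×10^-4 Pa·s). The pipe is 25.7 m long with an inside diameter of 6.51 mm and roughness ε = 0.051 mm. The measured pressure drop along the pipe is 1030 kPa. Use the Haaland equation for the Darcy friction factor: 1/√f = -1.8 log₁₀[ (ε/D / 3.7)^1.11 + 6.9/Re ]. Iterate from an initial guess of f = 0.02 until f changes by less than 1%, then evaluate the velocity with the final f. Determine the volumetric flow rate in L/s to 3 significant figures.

Rearranging Darcy-Weisbach: V = √(2·ΔP·D/(f·L·ρ)). With ε/D = 5.1e-05/0.00651 = 0.00783, iterate starting from f = 0.02:
  f = 0.02 → V = √(2·1.03e+06·0.00651/(0.02·25.7·626)) = 6.456 m/s; Re = ρVD/μ = 1.247e+05; f → 0.03555
  f = 0.03555 → V = 4.842 m/s; Re = 9.353e+04; f → 0.03572
Converged (Δf/f < 1%). With the final f = 0.03572: V = √(2·1.03e+06·0.00651/(0.03572·25.7·626)) = 4.831 m/s.
Q = V·A = 4.831·(π/4·0.00651²) = 0.0001608 m³/s = 0.161 L/s.

Q ≈ 0.161 L/s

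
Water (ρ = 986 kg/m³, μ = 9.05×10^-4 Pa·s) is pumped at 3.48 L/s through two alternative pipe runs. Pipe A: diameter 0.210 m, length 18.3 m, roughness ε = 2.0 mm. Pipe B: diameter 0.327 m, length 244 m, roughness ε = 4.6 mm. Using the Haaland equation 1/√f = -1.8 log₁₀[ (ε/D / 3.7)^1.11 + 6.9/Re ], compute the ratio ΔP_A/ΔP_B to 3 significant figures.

ΔP_A/ΔP_B ≈ 0.597

Pipe A: V = Q/A = 0.00348/0.03464 = 0.1005 m/s; Re = 2.299e+04; ε/D = 0.00952; Haaland → f = 0.03976; ΔP_A = f(L/D)(ρV²/2) = 17.24 Pa.
Pipe B: V = Q/A = 0.00348/0.08398 = 0.04144 m/s; Re = 1.476e+04; ε/D = 0.0141; Haaland → f = 0.04575; ΔP_B = f(L/D)(ρV²/2) = 28.9 Pa.
ΔP_A/ΔP_B = 17.24/28.9 = 0.597.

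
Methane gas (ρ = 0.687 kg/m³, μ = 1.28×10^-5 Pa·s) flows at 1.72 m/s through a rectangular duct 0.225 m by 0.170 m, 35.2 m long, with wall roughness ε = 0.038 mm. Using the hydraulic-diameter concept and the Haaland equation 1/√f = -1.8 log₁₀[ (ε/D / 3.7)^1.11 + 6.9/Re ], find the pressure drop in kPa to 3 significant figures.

ΔP ≈ 0.00495 kPa

Hydraulic diameter D_h = 4A/P = 4·(0.225·0.17)/(2·(0.225+0.17)) = 0.153/0.79 = 0.1937 m.
Re = ρVD_h/μ = 0.687·1.72·0.1937/1.28e-05 = 1.788e+04.
ε/D_h = 3.8e-05/0.1937 = 0.000196; Haaland gives 1/√f = -1.8 log₁₀[1.8e-05+0.000386] = 6.109, so f = 0.0268.
ΔP = f(L/D_h)(ρV²/2) = 0.0268·35.2/0.1937·1.016 = 4.949 Pa.
ΔP = 0.00495 kPa.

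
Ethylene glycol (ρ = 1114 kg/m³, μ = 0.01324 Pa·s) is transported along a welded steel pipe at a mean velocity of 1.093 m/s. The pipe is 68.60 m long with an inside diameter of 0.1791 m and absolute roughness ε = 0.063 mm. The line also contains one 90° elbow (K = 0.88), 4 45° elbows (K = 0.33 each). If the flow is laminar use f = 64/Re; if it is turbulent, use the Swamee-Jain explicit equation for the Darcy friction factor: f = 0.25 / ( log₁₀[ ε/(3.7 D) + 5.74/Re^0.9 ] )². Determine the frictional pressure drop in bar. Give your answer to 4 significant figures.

Reynolds number Re = ρVD/μ = 1114 · 1.093 · 0.1791 / 0.0132 = 1.647e+04.
Re > 4000 → turbulent. Relative roughness ε/D = 6.3e-05/0.1791 = 0.000352. Swamee-Jain: f = 0.25/(log₁₀[0.000352/3.7 + 5.74/1.647e+04^0.9])² = 0.25/(log₁₀[9.51e-05 + 0.00092])² = 0.25/(-2.993)² = 0.0279.
Total minor-loss coefficient ΣK = 1·0.88 + 4·0.33 = 2.2.
ΔP = [f·L/D + ΣK]·(ρV²/2) = [0.0279·68.6/0.1791 + 2.2]·(1114·1.093²/2) = [10.69 + 2.2]·665.4 = 8575 Pa.
ΔP = 8575 Pa = 0.08575 bar.

ΔP ≈ 0.08575 bar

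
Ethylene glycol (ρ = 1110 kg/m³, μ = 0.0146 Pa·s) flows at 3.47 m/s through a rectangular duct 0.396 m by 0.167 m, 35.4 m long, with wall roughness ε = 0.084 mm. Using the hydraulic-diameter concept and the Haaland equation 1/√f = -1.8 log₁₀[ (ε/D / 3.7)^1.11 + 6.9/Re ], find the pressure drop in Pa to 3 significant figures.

Hydraulic diameter D_h = 4A/P = 4·(0.396·0.167)/(2·(0.396+0.167)) = 0.2645/1.126 = 0.2349 m.
Re = ρVD_h/μ = 1110·3.47·0.2349/0.0146 = 6.198e+04.
ε/D_h = 8.4e-05/0.2349 = 0.000358; Haaland gives 1/√f = -1.8 log₁₀[3.5e-05+0.000111] = 6.903, so f = 0.02099.
ΔP = f(L/D_h)(ρV²/2) = 0.02099·35.4/0.2349·6683 = 2.113e+04 Pa.

ΔP ≈ 21100 Pa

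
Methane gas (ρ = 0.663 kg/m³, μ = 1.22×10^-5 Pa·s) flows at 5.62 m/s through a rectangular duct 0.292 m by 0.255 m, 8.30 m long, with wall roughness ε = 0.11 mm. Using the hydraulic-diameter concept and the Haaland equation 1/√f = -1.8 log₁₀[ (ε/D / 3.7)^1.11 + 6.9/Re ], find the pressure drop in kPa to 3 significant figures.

Hydraulic diameter D_h = 4A/P = 4·(0.292·0.255)/(2·(0.292+0.255)) = 0.2978/1.094 = 0.2722 m.
Re = ρVD_h/μ = 0.663·5.62·0.2722/1.22e-05 = 8.315e+04.
ε/D_h = 0.00011/0.2722 = 0.000404; Haaland gives 1/√f = -1.8 log₁₀[4e-05+8.3e-05] = 7.038, so f = 0.02019.
ΔP = f(L/D_h)(ρV²/2) = 0.02019·8.3/0.2722·10.47 = 6.444 Pa.
ΔP = 0.00644 kPa.

ΔP ≈ 0.00644 kPa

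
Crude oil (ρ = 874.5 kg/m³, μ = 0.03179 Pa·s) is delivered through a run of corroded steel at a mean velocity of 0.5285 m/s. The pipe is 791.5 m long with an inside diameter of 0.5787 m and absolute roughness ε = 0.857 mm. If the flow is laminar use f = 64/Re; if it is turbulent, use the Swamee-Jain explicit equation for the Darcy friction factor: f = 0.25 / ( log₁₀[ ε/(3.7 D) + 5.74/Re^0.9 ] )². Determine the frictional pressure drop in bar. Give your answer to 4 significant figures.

Reynolds number Re = ρVD/μ = 874.5 · 0.5285 · 0.5787 / 0.0318 = 8413.
Re > 4000 → turbulent. Relative roughness ε/D = 0.000857/0.5787 = 0.00148. Swamee-Jain: f = 0.25/(log₁₀[0.00148/3.7 + 5.74/8413^0.9])² = 0.25/(log₁₀[0.0004 + 0.00168])² = 0.25/(-2.681)² = 0.03478.
Darcy-Weisbach: ΔP = f(L/D)(ρV²/2) = 0.03478·(791.5/0.5787)·(874.5·0.5285²/2) = 0.03478·1368·122.1 = 5810 Pa.
ΔP = 5810 Pa = 0.05810 bar.

ΔP ≈ 0.05810 bar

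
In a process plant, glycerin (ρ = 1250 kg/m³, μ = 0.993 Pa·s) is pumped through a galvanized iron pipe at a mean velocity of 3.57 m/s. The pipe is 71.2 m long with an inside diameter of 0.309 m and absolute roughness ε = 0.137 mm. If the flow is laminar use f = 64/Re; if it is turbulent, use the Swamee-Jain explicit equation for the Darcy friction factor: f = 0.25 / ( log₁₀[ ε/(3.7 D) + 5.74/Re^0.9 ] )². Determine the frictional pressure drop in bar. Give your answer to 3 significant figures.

Reynolds number Re = ρVD/μ = 1250 · 3.57 · 0.309 / 0.993 = 1389.
Re < 2300 → laminar flow, so f = 64/Re = 64/1389 = 0.04609 (the turbulent correlation is not needed).
Darcy-Weisbach: ΔP = f(L/D)(ρV²/2) = 0.04609·(71.2/0.309)·(1250·3.57²/2) = 0.04609·230.4·7966 = 8.459e+04 Pa.
ΔP = 8.459e+04 Pa = 0.846 bar.

ΔP ≈ 0.846 bar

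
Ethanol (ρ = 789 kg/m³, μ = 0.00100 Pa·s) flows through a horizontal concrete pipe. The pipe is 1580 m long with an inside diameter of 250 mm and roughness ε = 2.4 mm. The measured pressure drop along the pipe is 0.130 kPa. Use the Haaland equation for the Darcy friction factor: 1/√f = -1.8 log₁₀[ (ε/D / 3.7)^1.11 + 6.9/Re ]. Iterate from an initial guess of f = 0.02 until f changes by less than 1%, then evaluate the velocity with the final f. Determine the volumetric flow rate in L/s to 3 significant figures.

Rearranging Darcy-Weisbach: V = √(2·ΔP·D/(f·L·ρ)). With ε/D = 0.0024/0.25 = 0.0096, iterate starting from f = 0.02:
  f = 0.02 → V = √(2·130·0.25/(0.02·1580·789)) = 0.05106 m/s; Re = ρVD/μ = 1.007e+04; f → 0.04259
  f = 0.04259 → V = 0.03499 m/s; Re = 6901; f → 0.04464
  f = 0.04464 → V = 0.03418 m/s; Re = 6741; f → 0.04479
Converged (Δf/f < 1%). With the final f = 0.04479: V = √(2·130·0.25/(0.04479·1580·789)) = 0.03412 m/s.
Q = V·A = 0.03412·(π/4·0.25²) = 0.001675 m³/s = 1.67 L/s.

Q ≈ 1.67 L/s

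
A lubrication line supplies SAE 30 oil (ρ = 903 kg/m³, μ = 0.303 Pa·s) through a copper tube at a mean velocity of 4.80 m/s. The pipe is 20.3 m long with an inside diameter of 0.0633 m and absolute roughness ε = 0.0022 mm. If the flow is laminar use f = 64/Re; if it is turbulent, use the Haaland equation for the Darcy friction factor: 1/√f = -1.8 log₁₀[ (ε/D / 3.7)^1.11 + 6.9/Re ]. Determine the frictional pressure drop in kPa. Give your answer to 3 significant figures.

ΔP ≈ 236 kPa

Reynolds number Re = ρVD/μ = 903 · 4.8 · 0.0633 / 0.303 = 905.5.
Re < 2300 → laminar flow, so f = 64/Re = 64/905.5 = 0.07068 (the turbulent correlation is not needed).
Darcy-Weisbach: ΔP = f(L/D)(ρV²/2) = 0.07068·(20.3/0.0633)·(903·4.8²/2) = 0.07068·320.7·1.04e+04 = 2.358e+05 Pa.
ΔP = 2.358e+05 Pa = 236 kPa.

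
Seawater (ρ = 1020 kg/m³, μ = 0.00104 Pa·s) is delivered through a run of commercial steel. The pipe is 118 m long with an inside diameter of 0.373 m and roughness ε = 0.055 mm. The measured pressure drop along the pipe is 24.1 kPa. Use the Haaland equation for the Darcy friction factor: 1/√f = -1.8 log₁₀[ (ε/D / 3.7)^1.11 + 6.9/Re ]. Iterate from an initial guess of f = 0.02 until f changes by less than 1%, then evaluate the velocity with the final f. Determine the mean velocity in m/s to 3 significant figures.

V ≈ 3.29 m/s

Rearranging Darcy-Weisbach: V = √(2·ΔP·D/(f·L·ρ)). With ε/D = 5.5e-05/0.373 = 0.000147, iterate starting from f = 0.02:
  f = 0.02 → V = √(2·2.41e+04·0.373/(0.02·118·1020)) = 2.733 m/s; Re = ρVD/μ = 9.998e+05; f → 0.01398
  f = 0.01398 → V = 3.269 m/s; Re = 1.196e+06; f → 0.01383
  f = 0.01383 → V = 3.287 m/s; Re = 1.202e+06; f → 0.01382
Converged (Δf/f < 1%). With the final f = 0.01382: V = √(2·2.41e+04·0.373/(0.01382·118·1020)) = 3.287 m/s.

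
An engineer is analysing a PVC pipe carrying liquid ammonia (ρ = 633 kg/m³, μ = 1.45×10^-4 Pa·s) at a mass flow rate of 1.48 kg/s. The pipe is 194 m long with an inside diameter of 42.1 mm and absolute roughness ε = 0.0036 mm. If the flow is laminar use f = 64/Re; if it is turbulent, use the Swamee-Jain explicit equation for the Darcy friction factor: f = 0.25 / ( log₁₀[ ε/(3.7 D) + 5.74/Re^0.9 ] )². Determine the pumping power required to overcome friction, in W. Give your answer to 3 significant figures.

P ≈ 147 W

A = πD²/4 = π(0.0421)²/4 = 0.001392 m²; mean velocity V = ṁ/(ρA) = 1.48/(633 · 0.001392) = 1.68 m/s.
Reynolds number Re = ρVD/μ = 633 · 1.68 · 0.0421 / 0.000145 = 3.087e+05.
Re > 4000 → turbulent. Relative roughness ε/D = 3.6e-06/0.0421 = 8.55e-05. Swamee-Jain: f = 0.25/(log₁₀[8.55e-05/3.7 + 5.74/3.087e+05^0.9])² = 0.25/(log₁₀[2.31e-05 + 6.58e-05])² = 0.25/(-4.051)² = 0.01523.
Darcy-Weisbach: ΔP = f(L/D)(ρV²/2) = 0.01523·(194/0.0421)·(633·1.68²/2) = 0.01523·4608·892.9 = 6.268e+04 Pa.
Q = ṁ/ρ = 1.48/633 = 0.002338 m³/s.
Pumping power P = QΔP = 0.002338·6.268e+04 = 146.5 W = 147 W.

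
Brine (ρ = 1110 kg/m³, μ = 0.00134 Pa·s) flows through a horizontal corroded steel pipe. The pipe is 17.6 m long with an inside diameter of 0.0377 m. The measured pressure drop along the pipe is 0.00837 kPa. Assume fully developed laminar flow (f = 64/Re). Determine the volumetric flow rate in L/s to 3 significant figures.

Q ≈ 0.0176 L/s

For laminar flow, f = 64/Re with Re = ρVD/μ, so Darcy-Weisbach reduces to ΔP = 32μLV/D². Solving for V: V = ΔP·D²/(32μL) = 8.37·(0.0377)²/(32·0.00134·17.6) = 0.01576 m/s.
Check: Re = ρVD/μ = 1110·0.01576·0.0377/0.00134 = 492.3 < 2300, so the laminar assumption holds.
Q = V·A = 0.01576·(π/4·0.0377²) = 1.76e-05 m³/s = 0.0176 L/s.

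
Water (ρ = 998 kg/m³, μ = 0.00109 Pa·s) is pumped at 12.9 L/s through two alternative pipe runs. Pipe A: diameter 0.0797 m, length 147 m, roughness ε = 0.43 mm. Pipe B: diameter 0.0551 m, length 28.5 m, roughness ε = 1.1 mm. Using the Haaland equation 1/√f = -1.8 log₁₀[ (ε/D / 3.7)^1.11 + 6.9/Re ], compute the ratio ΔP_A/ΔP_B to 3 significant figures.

Pipe A: V = Q/A = 0.0129/0.004989 = 2.586 m/s; Re = 1.887e+05; ε/D = 0.0054; Haaland → f = 0.03158; ΔP_A = f(L/D)(ρV²/2) = 1.943e+05 Pa.
Pipe B: V = Q/A = 0.0129/0.002384 = 5.41 m/s; Re = 2.729e+05; ε/D = 0.02; Haaland → f = 0.04884; ΔP_B = f(L/D)(ρV²/2) = 3.69e+05 Pa.
ΔP_A/ΔP_B = 1.943e+05/3.69e+05 = 0.527.

ΔP_A/ΔP_B ≈ 0.527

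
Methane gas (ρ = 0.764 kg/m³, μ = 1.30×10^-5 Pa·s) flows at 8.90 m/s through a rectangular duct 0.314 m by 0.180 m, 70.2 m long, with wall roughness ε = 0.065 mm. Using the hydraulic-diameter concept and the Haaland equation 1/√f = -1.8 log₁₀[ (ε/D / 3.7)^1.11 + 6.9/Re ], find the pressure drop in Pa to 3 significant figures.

Hydraulic diameter D_h = 4A/P = 4·(0.314·0.18)/(2·(0.314+0.18)) = 0.2261/0.988 = 0.2288 m.
Re = ρVD_h/μ = 0.764·8.9·0.2288/1.3e-05 = 1.197e+05.
ε/D_h = 6.5e-05/0.2288 = 0.000284; Haaland gives 1/√f = -1.8 log₁₀[2.71e-05+5.77e-05] = 7.33, so f = 0.01861.
ΔP = f(L/D_h)(ρV²/2) = 0.01861·70.2/0.2288·30.26 = 172.8 Pa.

ΔP ≈ 173 Pa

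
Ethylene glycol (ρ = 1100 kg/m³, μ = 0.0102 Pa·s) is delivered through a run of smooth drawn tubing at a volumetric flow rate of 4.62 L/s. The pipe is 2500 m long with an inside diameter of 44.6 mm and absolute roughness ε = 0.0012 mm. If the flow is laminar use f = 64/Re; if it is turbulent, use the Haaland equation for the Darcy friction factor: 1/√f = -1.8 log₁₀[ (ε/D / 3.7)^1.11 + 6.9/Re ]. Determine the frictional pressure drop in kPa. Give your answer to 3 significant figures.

Q = 4.62 L/s = 4.62/1000 = 0.00462 m³/s.
Cross-sectional area A = πD²/4 = π(0.0446)²/4 = 0.001562 m²; mean velocity V = Q/A = 0.00462/0.001562 = 2.957 m/s.
Reynolds number Re = ρVD/μ = 1100 · 2.957 · 0.0446 / 0.0102 = 1.422e+04.
Re > 4000 → turbulent. Relative roughness ε/D = 1.2e-06/0.0446 = 2.69e-05. Haaland: 1/√f = -1.8 log₁₀[(2.69e-05/3.7)^1.11 + 6.9/1.422e+04] = -1.8 log₁₀[1.98e-06 + 0.000485] = 5.962, so f = 0.02813.
Darcy-Weisbach: ΔP = f(L/D)(ρV²/2) = 0.02813·(2500/0.0446)·(1100·2.957²/2) = 0.02813·5.605e+04·4810 = 7.584e+06 Pa.
ΔP = 7.584e+06 Pa = 7580 kPa.

ΔP ≈ 7580 kPa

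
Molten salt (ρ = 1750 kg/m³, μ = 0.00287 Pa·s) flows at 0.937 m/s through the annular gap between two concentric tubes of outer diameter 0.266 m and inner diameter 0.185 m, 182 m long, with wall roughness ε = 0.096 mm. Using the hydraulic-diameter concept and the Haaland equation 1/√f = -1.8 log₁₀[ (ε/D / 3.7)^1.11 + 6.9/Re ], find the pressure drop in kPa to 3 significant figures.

Hydraulic diameter D_h = 4A/P = D_o - D_i = 0.266 - 0.185 = 0.081 m.
Re = ρVD_h/μ = 1750·0.937·0.081/0.00287 = 4.628e+04.
ε/D_h = 9.6e-05/0.081 = 0.00119; Haaland gives 1/√f = -1.8 log₁₀[0.000132+0.000149] = 6.392, so f = 0.02448.
ΔP = f(L/D_h)(ρV²/2) = 0.02448·182/0.081·768.2 = 4.225e+04 Pa.
ΔP = 42.3 kPa.

ΔP ≈ 42.3 kPa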